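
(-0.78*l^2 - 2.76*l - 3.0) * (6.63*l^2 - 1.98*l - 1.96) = -5.1714*l^4 - 16.7544*l^3 - 12.8964*l^2 + 11.3496*l + 5.88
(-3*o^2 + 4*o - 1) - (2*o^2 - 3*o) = -5*o^2 + 7*o - 1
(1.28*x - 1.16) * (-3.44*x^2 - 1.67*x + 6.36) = -4.4032*x^3 + 1.8528*x^2 + 10.078*x - 7.3776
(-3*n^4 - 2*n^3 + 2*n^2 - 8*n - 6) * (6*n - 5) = -18*n^5 + 3*n^4 + 22*n^3 - 58*n^2 + 4*n + 30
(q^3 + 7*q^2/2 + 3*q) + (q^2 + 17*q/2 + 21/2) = q^3 + 9*q^2/2 + 23*q/2 + 21/2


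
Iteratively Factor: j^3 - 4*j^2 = (j)*(j^2 - 4*j) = j*(j - 4)*(j)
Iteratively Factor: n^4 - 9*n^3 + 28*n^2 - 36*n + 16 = (n - 4)*(n^3 - 5*n^2 + 8*n - 4) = (n - 4)*(n - 2)*(n^2 - 3*n + 2) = (n - 4)*(n - 2)*(n - 1)*(n - 2)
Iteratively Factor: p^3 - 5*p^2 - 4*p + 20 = (p - 5)*(p^2 - 4) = (p - 5)*(p - 2)*(p + 2)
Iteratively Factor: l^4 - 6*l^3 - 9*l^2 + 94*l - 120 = (l - 3)*(l^3 - 3*l^2 - 18*l + 40) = (l - 3)*(l + 4)*(l^2 - 7*l + 10) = (l - 5)*(l - 3)*(l + 4)*(l - 2)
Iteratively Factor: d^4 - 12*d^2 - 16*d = (d - 4)*(d^3 + 4*d^2 + 4*d) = (d - 4)*(d + 2)*(d^2 + 2*d) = d*(d - 4)*(d + 2)*(d + 2)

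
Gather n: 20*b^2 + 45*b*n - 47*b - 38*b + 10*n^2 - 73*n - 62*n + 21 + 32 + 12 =20*b^2 - 85*b + 10*n^2 + n*(45*b - 135) + 65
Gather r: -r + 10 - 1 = 9 - r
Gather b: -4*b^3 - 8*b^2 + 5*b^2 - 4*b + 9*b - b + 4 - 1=-4*b^3 - 3*b^2 + 4*b + 3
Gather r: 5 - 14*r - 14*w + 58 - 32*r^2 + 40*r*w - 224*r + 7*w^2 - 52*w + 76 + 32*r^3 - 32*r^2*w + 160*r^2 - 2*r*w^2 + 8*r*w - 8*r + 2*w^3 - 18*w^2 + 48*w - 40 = 32*r^3 + r^2*(128 - 32*w) + r*(-2*w^2 + 48*w - 246) + 2*w^3 - 11*w^2 - 18*w + 99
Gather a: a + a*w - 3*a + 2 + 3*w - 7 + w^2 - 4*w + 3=a*(w - 2) + w^2 - w - 2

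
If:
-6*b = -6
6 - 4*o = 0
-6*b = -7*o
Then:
No Solution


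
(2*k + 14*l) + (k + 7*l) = 3*k + 21*l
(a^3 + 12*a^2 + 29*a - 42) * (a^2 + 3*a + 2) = a^5 + 15*a^4 + 67*a^3 + 69*a^2 - 68*a - 84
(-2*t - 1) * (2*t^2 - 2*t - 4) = -4*t^3 + 2*t^2 + 10*t + 4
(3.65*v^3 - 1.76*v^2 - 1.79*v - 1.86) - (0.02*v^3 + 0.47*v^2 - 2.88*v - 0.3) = 3.63*v^3 - 2.23*v^2 + 1.09*v - 1.56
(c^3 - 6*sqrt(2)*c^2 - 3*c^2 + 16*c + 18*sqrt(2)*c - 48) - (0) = c^3 - 6*sqrt(2)*c^2 - 3*c^2 + 16*c + 18*sqrt(2)*c - 48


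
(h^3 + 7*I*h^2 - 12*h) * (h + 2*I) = h^4 + 9*I*h^3 - 26*h^2 - 24*I*h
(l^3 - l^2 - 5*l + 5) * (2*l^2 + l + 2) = 2*l^5 - l^4 - 9*l^3 + 3*l^2 - 5*l + 10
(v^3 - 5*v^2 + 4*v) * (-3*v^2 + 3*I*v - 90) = -3*v^5 + 15*v^4 + 3*I*v^4 - 102*v^3 - 15*I*v^3 + 450*v^2 + 12*I*v^2 - 360*v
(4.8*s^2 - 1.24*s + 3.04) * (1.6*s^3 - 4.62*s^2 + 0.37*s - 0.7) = 7.68*s^5 - 24.16*s^4 + 12.3688*s^3 - 17.8636*s^2 + 1.9928*s - 2.128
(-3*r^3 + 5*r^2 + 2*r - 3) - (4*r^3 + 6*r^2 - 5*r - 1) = -7*r^3 - r^2 + 7*r - 2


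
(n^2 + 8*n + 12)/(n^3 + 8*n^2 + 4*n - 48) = (n + 2)/(n^2 + 2*n - 8)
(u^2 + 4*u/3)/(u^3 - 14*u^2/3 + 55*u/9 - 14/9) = 3*u*(3*u + 4)/(9*u^3 - 42*u^2 + 55*u - 14)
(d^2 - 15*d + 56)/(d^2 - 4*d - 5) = (-d^2 + 15*d - 56)/(-d^2 + 4*d + 5)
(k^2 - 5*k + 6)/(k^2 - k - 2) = (k - 3)/(k + 1)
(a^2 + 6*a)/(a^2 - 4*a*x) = (a + 6)/(a - 4*x)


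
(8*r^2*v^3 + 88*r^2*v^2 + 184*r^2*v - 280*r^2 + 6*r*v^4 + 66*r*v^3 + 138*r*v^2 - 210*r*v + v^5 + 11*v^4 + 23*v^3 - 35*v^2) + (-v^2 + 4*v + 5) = 8*r^2*v^3 + 88*r^2*v^2 + 184*r^2*v - 280*r^2 + 6*r*v^4 + 66*r*v^3 + 138*r*v^2 - 210*r*v + v^5 + 11*v^4 + 23*v^3 - 36*v^2 + 4*v + 5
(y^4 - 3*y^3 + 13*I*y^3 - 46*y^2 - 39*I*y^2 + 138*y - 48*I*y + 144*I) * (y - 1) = y^5 - 4*y^4 + 13*I*y^4 - 43*y^3 - 52*I*y^3 + 184*y^2 - 9*I*y^2 - 138*y + 192*I*y - 144*I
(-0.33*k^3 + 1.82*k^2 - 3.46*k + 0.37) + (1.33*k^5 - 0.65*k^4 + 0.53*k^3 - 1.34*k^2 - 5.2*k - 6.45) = 1.33*k^5 - 0.65*k^4 + 0.2*k^3 + 0.48*k^2 - 8.66*k - 6.08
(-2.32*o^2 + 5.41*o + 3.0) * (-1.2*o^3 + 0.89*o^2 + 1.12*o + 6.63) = 2.784*o^5 - 8.5568*o^4 - 1.3835*o^3 - 6.6524*o^2 + 39.2283*o + 19.89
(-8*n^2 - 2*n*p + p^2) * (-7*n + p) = 56*n^3 + 6*n^2*p - 9*n*p^2 + p^3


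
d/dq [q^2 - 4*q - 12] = 2*q - 4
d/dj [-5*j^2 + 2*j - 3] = 2 - 10*j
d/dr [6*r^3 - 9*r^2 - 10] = 18*r*(r - 1)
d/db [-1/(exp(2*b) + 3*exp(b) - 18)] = (2*exp(b) + 3)*exp(b)/(exp(2*b) + 3*exp(b) - 18)^2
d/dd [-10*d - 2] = -10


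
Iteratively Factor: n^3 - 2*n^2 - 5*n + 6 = (n + 2)*(n^2 - 4*n + 3) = (n - 1)*(n + 2)*(n - 3)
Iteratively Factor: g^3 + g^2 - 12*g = (g + 4)*(g^2 - 3*g) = (g - 3)*(g + 4)*(g)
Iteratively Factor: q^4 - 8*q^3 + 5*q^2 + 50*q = (q)*(q^3 - 8*q^2 + 5*q + 50) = q*(q - 5)*(q^2 - 3*q - 10) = q*(q - 5)^2*(q + 2)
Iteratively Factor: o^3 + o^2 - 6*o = (o)*(o^2 + o - 6) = o*(o - 2)*(o + 3)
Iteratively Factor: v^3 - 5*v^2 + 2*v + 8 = (v - 4)*(v^2 - v - 2) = (v - 4)*(v - 2)*(v + 1)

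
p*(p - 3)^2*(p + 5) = p^4 - p^3 - 21*p^2 + 45*p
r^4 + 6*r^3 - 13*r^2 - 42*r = r*(r - 3)*(r + 2)*(r + 7)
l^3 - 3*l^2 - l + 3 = (l - 3)*(l - 1)*(l + 1)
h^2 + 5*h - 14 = (h - 2)*(h + 7)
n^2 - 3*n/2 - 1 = (n - 2)*(n + 1/2)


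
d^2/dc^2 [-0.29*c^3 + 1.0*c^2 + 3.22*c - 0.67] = 2.0 - 1.74*c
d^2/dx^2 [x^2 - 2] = 2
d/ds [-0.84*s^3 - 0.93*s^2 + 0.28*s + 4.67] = -2.52*s^2 - 1.86*s + 0.28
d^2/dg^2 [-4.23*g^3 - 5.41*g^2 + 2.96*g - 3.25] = -25.38*g - 10.82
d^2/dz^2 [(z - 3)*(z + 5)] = 2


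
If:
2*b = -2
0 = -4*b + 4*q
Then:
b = -1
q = -1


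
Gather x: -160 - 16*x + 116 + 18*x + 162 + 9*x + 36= 11*x + 154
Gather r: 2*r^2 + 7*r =2*r^2 + 7*r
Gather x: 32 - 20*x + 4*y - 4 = -20*x + 4*y + 28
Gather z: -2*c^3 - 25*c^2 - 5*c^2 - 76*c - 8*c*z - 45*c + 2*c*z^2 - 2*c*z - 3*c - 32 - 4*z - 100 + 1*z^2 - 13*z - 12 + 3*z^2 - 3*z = -2*c^3 - 30*c^2 - 124*c + z^2*(2*c + 4) + z*(-10*c - 20) - 144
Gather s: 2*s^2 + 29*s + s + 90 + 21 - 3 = 2*s^2 + 30*s + 108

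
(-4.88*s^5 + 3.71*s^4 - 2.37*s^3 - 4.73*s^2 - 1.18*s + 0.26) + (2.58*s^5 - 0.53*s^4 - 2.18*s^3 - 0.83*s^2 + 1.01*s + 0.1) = -2.3*s^5 + 3.18*s^4 - 4.55*s^3 - 5.56*s^2 - 0.17*s + 0.36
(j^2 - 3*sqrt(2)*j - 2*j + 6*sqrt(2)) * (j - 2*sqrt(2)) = j^3 - 5*sqrt(2)*j^2 - 2*j^2 + 12*j + 10*sqrt(2)*j - 24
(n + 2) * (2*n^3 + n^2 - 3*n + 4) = 2*n^4 + 5*n^3 - n^2 - 2*n + 8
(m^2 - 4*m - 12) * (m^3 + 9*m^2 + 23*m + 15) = m^5 + 5*m^4 - 25*m^3 - 185*m^2 - 336*m - 180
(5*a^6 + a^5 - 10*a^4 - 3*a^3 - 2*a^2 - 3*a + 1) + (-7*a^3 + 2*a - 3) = 5*a^6 + a^5 - 10*a^4 - 10*a^3 - 2*a^2 - a - 2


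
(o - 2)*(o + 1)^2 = o^3 - 3*o - 2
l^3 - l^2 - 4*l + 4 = (l - 2)*(l - 1)*(l + 2)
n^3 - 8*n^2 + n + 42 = (n - 7)*(n - 3)*(n + 2)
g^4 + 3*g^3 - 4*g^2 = g^2*(g - 1)*(g + 4)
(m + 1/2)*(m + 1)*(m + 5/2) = m^3 + 4*m^2 + 17*m/4 + 5/4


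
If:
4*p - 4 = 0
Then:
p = 1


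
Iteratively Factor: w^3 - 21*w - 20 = (w + 1)*(w^2 - w - 20) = (w + 1)*(w + 4)*(w - 5)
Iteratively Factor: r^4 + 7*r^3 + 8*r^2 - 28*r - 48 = (r + 2)*(r^3 + 5*r^2 - 2*r - 24) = (r - 2)*(r + 2)*(r^2 + 7*r + 12) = (r - 2)*(r + 2)*(r + 4)*(r + 3)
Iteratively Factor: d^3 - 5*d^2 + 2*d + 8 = (d - 4)*(d^2 - d - 2) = (d - 4)*(d + 1)*(d - 2)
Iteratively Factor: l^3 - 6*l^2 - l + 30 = (l - 5)*(l^2 - l - 6) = (l - 5)*(l - 3)*(l + 2)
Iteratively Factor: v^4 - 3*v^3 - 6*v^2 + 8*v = (v - 4)*(v^3 + v^2 - 2*v) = (v - 4)*(v + 2)*(v^2 - v) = (v - 4)*(v - 1)*(v + 2)*(v)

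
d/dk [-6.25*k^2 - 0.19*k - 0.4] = -12.5*k - 0.19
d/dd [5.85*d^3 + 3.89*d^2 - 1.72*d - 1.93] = 17.55*d^2 + 7.78*d - 1.72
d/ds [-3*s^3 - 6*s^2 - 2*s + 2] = -9*s^2 - 12*s - 2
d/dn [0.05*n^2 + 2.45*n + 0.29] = 0.1*n + 2.45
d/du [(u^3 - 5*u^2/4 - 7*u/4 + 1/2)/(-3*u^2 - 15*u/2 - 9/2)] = (-8*u^2 - 24*u + 31)/(6*(4*u^2 + 12*u + 9))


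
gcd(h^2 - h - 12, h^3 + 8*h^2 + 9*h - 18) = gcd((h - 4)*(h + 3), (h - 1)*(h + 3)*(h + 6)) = h + 3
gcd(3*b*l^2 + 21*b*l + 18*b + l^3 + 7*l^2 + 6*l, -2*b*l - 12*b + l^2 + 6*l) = l + 6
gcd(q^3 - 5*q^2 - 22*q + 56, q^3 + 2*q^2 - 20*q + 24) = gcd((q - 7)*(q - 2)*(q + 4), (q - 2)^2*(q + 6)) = q - 2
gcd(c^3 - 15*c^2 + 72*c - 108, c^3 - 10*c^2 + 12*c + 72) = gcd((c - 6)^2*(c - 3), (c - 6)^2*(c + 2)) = c^2 - 12*c + 36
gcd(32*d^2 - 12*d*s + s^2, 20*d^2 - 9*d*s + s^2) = -4*d + s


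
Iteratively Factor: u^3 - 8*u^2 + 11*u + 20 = (u - 4)*(u^2 - 4*u - 5) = (u - 5)*(u - 4)*(u + 1)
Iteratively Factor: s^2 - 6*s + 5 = (s - 1)*(s - 5)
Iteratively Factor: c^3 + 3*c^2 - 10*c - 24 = (c + 4)*(c^2 - c - 6) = (c - 3)*(c + 4)*(c + 2)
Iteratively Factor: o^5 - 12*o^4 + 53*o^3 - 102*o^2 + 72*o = (o - 4)*(o^4 - 8*o^3 + 21*o^2 - 18*o) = o*(o - 4)*(o^3 - 8*o^2 + 21*o - 18) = o*(o - 4)*(o - 3)*(o^2 - 5*o + 6) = o*(o - 4)*(o - 3)^2*(o - 2)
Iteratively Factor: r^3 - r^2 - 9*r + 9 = (r + 3)*(r^2 - 4*r + 3) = (r - 3)*(r + 3)*(r - 1)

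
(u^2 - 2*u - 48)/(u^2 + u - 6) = (u^2 - 2*u - 48)/(u^2 + u - 6)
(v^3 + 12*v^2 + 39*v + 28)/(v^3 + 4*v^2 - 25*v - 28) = (v + 4)/(v - 4)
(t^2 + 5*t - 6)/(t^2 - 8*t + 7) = (t + 6)/(t - 7)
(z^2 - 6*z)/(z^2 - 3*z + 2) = z*(z - 6)/(z^2 - 3*z + 2)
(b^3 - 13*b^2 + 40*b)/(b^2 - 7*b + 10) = b*(b - 8)/(b - 2)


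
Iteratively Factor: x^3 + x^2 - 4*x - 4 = (x + 1)*(x^2 - 4) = (x - 2)*(x + 1)*(x + 2)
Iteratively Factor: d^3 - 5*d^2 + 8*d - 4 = (d - 2)*(d^2 - 3*d + 2) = (d - 2)*(d - 1)*(d - 2)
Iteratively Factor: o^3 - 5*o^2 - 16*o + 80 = (o + 4)*(o^2 - 9*o + 20) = (o - 4)*(o + 4)*(o - 5)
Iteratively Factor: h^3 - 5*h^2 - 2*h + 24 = (h + 2)*(h^2 - 7*h + 12) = (h - 4)*(h + 2)*(h - 3)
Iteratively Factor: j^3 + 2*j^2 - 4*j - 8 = (j + 2)*(j^2 - 4) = (j + 2)^2*(j - 2)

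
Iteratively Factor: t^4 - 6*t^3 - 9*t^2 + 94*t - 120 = (t + 4)*(t^3 - 10*t^2 + 31*t - 30) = (t - 2)*(t + 4)*(t^2 - 8*t + 15) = (t - 3)*(t - 2)*(t + 4)*(t - 5)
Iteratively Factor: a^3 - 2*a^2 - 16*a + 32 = (a - 2)*(a^2 - 16) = (a - 2)*(a + 4)*(a - 4)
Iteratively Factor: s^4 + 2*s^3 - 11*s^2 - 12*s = (s + 4)*(s^3 - 2*s^2 - 3*s) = s*(s + 4)*(s^2 - 2*s - 3) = s*(s - 3)*(s + 4)*(s + 1)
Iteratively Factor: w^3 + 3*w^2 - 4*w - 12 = (w + 2)*(w^2 + w - 6) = (w + 2)*(w + 3)*(w - 2)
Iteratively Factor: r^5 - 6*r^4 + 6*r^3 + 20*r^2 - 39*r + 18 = (r - 1)*(r^4 - 5*r^3 + r^2 + 21*r - 18) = (r - 3)*(r - 1)*(r^3 - 2*r^2 - 5*r + 6) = (r - 3)*(r - 1)*(r + 2)*(r^2 - 4*r + 3) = (r - 3)*(r - 1)^2*(r + 2)*(r - 3)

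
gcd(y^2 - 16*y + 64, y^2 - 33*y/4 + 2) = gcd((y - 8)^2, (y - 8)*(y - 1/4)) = y - 8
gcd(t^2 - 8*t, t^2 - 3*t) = t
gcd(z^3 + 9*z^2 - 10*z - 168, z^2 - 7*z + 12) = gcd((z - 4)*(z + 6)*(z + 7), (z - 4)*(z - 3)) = z - 4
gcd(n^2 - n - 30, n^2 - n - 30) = n^2 - n - 30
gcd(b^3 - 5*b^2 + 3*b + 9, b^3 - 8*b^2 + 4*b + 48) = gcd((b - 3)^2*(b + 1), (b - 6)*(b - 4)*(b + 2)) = 1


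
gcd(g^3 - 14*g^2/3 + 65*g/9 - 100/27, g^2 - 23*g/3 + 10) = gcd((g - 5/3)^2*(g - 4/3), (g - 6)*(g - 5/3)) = g - 5/3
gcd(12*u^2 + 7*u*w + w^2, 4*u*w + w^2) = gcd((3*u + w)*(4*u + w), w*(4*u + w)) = 4*u + w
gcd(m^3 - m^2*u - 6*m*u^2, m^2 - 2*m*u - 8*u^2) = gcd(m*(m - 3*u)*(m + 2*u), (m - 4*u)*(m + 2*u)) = m + 2*u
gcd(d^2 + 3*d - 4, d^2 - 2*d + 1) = d - 1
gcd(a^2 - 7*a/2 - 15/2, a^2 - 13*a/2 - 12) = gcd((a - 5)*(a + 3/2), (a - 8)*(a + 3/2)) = a + 3/2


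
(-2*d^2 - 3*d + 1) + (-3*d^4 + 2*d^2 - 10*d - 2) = -3*d^4 - 13*d - 1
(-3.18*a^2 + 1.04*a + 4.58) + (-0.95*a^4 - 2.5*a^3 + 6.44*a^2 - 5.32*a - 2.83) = -0.95*a^4 - 2.5*a^3 + 3.26*a^2 - 4.28*a + 1.75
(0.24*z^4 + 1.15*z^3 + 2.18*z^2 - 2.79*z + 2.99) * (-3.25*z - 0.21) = -0.78*z^5 - 3.7879*z^4 - 7.3265*z^3 + 8.6097*z^2 - 9.1316*z - 0.6279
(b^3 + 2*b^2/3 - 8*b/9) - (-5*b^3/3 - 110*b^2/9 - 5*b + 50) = 8*b^3/3 + 116*b^2/9 + 37*b/9 - 50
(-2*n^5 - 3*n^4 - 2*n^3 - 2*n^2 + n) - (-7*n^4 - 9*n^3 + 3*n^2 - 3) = -2*n^5 + 4*n^4 + 7*n^3 - 5*n^2 + n + 3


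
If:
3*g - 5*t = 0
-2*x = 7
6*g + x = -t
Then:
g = 35/66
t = 7/22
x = -7/2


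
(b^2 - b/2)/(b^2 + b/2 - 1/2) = b/(b + 1)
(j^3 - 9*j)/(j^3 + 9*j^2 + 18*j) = (j - 3)/(j + 6)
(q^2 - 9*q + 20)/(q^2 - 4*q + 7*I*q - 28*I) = (q - 5)/(q + 7*I)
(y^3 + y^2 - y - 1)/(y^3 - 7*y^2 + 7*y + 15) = (y^2 - 1)/(y^2 - 8*y + 15)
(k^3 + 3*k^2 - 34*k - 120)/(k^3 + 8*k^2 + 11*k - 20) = (k - 6)/(k - 1)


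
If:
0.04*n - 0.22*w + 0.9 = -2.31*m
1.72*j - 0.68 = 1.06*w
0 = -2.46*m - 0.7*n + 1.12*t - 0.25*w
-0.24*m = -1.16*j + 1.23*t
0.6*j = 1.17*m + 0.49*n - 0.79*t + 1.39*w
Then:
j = 0.40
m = -0.43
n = 2.24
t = 0.46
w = 0.00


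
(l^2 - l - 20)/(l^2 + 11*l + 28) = (l - 5)/(l + 7)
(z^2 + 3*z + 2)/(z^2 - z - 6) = (z + 1)/(z - 3)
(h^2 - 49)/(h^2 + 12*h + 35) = (h - 7)/(h + 5)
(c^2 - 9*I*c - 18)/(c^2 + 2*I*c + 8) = (c^2 - 9*I*c - 18)/(c^2 + 2*I*c + 8)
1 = 1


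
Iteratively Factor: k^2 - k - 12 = (k - 4)*(k + 3)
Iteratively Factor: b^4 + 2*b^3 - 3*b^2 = (b + 3)*(b^3 - b^2) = b*(b + 3)*(b^2 - b) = b^2*(b + 3)*(b - 1)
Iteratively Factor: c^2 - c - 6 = (c - 3)*(c + 2)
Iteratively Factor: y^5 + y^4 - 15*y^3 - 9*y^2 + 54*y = (y)*(y^4 + y^3 - 15*y^2 - 9*y + 54) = y*(y - 3)*(y^3 + 4*y^2 - 3*y - 18) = y*(y - 3)*(y + 3)*(y^2 + y - 6) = y*(y - 3)*(y - 2)*(y + 3)*(y + 3)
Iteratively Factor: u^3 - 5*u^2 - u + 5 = (u + 1)*(u^2 - 6*u + 5) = (u - 1)*(u + 1)*(u - 5)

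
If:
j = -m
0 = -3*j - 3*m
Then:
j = -m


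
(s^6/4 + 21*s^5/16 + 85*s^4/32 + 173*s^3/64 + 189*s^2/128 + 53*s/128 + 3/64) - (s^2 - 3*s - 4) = s^6/4 + 21*s^5/16 + 85*s^4/32 + 173*s^3/64 + 61*s^2/128 + 437*s/128 + 259/64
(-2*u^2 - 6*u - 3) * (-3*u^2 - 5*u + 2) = 6*u^4 + 28*u^3 + 35*u^2 + 3*u - 6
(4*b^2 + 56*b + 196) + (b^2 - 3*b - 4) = 5*b^2 + 53*b + 192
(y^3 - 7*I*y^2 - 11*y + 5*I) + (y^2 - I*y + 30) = y^3 + y^2 - 7*I*y^2 - 11*y - I*y + 30 + 5*I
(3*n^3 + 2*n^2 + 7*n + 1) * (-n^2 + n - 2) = -3*n^5 + n^4 - 11*n^3 + 2*n^2 - 13*n - 2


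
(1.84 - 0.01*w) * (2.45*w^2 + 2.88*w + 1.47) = -0.0245*w^3 + 4.4792*w^2 + 5.2845*w + 2.7048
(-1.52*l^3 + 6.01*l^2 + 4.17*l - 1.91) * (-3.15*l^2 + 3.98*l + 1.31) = 4.788*l^5 - 24.9811*l^4 + 8.7931*l^3 + 30.4862*l^2 - 2.1391*l - 2.5021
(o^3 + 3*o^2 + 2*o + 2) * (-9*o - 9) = -9*o^4 - 36*o^3 - 45*o^2 - 36*o - 18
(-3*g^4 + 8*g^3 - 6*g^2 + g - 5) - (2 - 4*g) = -3*g^4 + 8*g^3 - 6*g^2 + 5*g - 7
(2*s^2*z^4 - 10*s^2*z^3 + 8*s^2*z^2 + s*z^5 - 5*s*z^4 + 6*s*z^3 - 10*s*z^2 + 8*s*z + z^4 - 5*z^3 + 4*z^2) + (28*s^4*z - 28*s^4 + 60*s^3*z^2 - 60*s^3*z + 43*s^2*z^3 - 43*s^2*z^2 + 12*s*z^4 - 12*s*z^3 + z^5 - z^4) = 28*s^4*z - 28*s^4 + 60*s^3*z^2 - 60*s^3*z + 2*s^2*z^4 + 33*s^2*z^3 - 35*s^2*z^2 + s*z^5 + 7*s*z^4 - 6*s*z^3 - 10*s*z^2 + 8*s*z + z^5 - 5*z^3 + 4*z^2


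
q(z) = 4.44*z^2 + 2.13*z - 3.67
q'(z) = 8.88*z + 2.13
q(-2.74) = 23.83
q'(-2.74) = -22.20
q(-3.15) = 33.68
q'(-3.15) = -25.84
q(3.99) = 75.51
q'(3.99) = 37.56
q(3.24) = 49.84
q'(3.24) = 30.90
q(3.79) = 68.18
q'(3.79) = 35.79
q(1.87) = 15.84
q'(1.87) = 18.74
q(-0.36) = -3.86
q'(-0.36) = -1.07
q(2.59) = 31.63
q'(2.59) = 25.13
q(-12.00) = 610.13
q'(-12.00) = -104.43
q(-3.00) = 29.90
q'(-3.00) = -24.51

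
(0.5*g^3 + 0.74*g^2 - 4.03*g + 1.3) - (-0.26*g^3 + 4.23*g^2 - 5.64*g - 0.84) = 0.76*g^3 - 3.49*g^2 + 1.61*g + 2.14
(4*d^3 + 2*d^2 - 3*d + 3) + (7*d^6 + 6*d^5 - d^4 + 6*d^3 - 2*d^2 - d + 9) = 7*d^6 + 6*d^5 - d^4 + 10*d^3 - 4*d + 12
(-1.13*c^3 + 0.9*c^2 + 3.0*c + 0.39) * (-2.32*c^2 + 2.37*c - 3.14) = 2.6216*c^5 - 4.7661*c^4 - 1.2788*c^3 + 3.3792*c^2 - 8.4957*c - 1.2246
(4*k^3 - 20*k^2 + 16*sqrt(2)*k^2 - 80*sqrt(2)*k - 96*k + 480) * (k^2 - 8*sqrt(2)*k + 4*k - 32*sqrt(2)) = 4*k^5 - 16*sqrt(2)*k^4 - 4*k^4 - 432*k^3 + 16*sqrt(2)*k^3 + 352*k^2 + 1088*sqrt(2)*k^2 - 768*sqrt(2)*k + 7040*k - 15360*sqrt(2)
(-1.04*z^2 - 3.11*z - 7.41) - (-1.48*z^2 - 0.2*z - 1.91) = 0.44*z^2 - 2.91*z - 5.5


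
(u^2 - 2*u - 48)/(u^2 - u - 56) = (u + 6)/(u + 7)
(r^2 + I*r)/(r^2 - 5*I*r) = (r + I)/(r - 5*I)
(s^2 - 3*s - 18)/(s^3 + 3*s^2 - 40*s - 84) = (s + 3)/(s^2 + 9*s + 14)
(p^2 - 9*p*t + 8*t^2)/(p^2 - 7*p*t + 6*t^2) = (p - 8*t)/(p - 6*t)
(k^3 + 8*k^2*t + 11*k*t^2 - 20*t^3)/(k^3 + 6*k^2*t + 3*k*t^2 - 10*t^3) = (k + 4*t)/(k + 2*t)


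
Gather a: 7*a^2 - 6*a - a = 7*a^2 - 7*a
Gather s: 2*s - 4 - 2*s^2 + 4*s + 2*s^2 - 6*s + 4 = 0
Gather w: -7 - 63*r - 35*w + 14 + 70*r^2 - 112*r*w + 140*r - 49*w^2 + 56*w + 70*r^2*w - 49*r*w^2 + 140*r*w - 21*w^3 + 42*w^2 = 70*r^2 + 77*r - 21*w^3 + w^2*(-49*r - 7) + w*(70*r^2 + 28*r + 21) + 7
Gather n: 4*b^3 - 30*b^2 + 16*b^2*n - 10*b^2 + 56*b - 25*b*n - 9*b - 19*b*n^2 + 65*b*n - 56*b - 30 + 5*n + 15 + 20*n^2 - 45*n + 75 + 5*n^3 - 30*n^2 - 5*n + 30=4*b^3 - 40*b^2 - 9*b + 5*n^3 + n^2*(-19*b - 10) + n*(16*b^2 + 40*b - 45) + 90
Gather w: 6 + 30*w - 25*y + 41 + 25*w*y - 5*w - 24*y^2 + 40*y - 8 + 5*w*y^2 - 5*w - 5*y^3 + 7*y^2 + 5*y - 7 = w*(5*y^2 + 25*y + 20) - 5*y^3 - 17*y^2 + 20*y + 32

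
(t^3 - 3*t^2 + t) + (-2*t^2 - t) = t^3 - 5*t^2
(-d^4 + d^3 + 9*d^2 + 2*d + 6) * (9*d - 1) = -9*d^5 + 10*d^4 + 80*d^3 + 9*d^2 + 52*d - 6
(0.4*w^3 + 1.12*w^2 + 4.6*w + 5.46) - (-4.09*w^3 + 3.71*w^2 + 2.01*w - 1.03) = 4.49*w^3 - 2.59*w^2 + 2.59*w + 6.49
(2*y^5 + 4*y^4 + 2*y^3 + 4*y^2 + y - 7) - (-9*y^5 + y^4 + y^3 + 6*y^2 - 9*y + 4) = 11*y^5 + 3*y^4 + y^3 - 2*y^2 + 10*y - 11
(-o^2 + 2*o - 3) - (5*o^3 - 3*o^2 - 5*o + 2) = -5*o^3 + 2*o^2 + 7*o - 5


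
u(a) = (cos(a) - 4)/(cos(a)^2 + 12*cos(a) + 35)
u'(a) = (2*sin(a)*cos(a) + 12*sin(a))*(cos(a) - 4)/(cos(a)^2 + 12*cos(a) + 35)^2 - sin(a)/(cos(a)^2 + 12*cos(a) + 35) = (cos(a)^2 - 8*cos(a) - 83)*sin(a)/(cos(a)^2 + 12*cos(a) + 35)^2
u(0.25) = -0.06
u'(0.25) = -0.01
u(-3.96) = -0.17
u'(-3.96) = -0.08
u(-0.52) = -0.07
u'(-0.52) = 0.02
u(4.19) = -0.15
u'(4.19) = 0.08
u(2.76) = -0.20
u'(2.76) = -0.05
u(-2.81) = -0.20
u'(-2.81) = 0.04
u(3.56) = -0.20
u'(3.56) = 0.05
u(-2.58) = -0.19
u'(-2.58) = 0.06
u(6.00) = -0.06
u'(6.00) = 0.01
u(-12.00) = -0.07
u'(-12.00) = -0.02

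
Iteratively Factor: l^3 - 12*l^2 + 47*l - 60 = (l - 5)*(l^2 - 7*l + 12) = (l - 5)*(l - 3)*(l - 4)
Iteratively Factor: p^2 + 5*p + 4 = (p + 4)*(p + 1)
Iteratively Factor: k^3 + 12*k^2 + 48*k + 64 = (k + 4)*(k^2 + 8*k + 16) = (k + 4)^2*(k + 4)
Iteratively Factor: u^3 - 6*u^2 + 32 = (u + 2)*(u^2 - 8*u + 16) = (u - 4)*(u + 2)*(u - 4)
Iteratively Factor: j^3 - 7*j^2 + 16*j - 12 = (j - 2)*(j^2 - 5*j + 6) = (j - 2)^2*(j - 3)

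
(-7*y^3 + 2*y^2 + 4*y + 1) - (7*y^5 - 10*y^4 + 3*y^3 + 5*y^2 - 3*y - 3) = -7*y^5 + 10*y^4 - 10*y^3 - 3*y^2 + 7*y + 4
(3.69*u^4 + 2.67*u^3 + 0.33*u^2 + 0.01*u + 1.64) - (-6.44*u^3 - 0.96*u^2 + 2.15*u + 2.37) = 3.69*u^4 + 9.11*u^3 + 1.29*u^2 - 2.14*u - 0.73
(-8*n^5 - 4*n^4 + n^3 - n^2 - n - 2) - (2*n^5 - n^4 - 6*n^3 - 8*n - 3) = -10*n^5 - 3*n^4 + 7*n^3 - n^2 + 7*n + 1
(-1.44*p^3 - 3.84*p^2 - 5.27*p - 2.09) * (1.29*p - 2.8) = -1.8576*p^4 - 0.9216*p^3 + 3.9537*p^2 + 12.0599*p + 5.852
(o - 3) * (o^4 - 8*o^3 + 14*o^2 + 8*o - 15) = o^5 - 11*o^4 + 38*o^3 - 34*o^2 - 39*o + 45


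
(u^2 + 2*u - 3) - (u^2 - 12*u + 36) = 14*u - 39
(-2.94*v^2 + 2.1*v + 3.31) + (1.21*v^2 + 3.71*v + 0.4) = -1.73*v^2 + 5.81*v + 3.71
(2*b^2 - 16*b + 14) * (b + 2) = 2*b^3 - 12*b^2 - 18*b + 28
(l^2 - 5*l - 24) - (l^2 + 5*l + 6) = -10*l - 30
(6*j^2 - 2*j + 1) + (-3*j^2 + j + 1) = 3*j^2 - j + 2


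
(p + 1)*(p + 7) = p^2 + 8*p + 7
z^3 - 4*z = z*(z - 2)*(z + 2)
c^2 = c^2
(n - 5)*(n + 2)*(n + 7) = n^3 + 4*n^2 - 31*n - 70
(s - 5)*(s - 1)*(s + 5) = s^3 - s^2 - 25*s + 25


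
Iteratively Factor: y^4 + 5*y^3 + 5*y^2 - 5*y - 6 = (y + 3)*(y^3 + 2*y^2 - y - 2) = (y - 1)*(y + 3)*(y^2 + 3*y + 2) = (y - 1)*(y + 2)*(y + 3)*(y + 1)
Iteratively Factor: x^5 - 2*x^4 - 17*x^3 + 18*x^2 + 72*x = (x)*(x^4 - 2*x^3 - 17*x^2 + 18*x + 72) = x*(x - 3)*(x^3 + x^2 - 14*x - 24) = x*(x - 3)*(x + 2)*(x^2 - x - 12) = x*(x - 4)*(x - 3)*(x + 2)*(x + 3)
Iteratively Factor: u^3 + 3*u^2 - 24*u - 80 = (u + 4)*(u^2 - u - 20) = (u - 5)*(u + 4)*(u + 4)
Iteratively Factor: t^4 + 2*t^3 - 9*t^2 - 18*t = (t + 2)*(t^3 - 9*t) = (t - 3)*(t + 2)*(t^2 + 3*t) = t*(t - 3)*(t + 2)*(t + 3)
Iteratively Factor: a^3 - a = (a - 1)*(a^2 + a) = (a - 1)*(a + 1)*(a)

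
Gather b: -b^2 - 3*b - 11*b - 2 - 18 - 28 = -b^2 - 14*b - 48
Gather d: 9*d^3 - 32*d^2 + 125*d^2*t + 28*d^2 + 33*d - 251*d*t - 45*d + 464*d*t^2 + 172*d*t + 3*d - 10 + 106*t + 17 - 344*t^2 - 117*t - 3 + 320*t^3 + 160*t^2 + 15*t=9*d^3 + d^2*(125*t - 4) + d*(464*t^2 - 79*t - 9) + 320*t^3 - 184*t^2 + 4*t + 4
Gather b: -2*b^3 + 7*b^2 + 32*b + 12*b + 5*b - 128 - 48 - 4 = -2*b^3 + 7*b^2 + 49*b - 180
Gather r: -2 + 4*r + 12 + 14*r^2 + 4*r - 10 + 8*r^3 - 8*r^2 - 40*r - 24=8*r^3 + 6*r^2 - 32*r - 24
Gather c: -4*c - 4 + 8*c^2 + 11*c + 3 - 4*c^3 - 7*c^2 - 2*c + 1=-4*c^3 + c^2 + 5*c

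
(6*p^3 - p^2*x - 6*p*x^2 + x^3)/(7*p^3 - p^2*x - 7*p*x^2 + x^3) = (-6*p + x)/(-7*p + x)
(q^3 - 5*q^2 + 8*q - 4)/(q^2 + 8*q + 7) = (q^3 - 5*q^2 + 8*q - 4)/(q^2 + 8*q + 7)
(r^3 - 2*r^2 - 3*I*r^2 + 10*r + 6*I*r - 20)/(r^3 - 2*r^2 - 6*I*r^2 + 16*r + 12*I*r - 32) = (r - 5*I)/(r - 8*I)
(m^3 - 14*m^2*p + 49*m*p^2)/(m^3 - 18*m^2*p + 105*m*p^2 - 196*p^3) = m/(m - 4*p)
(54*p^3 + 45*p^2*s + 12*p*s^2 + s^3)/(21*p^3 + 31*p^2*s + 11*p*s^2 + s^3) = (18*p^2 + 9*p*s + s^2)/(7*p^2 + 8*p*s + s^2)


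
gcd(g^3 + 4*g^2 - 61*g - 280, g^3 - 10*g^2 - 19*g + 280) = g^2 - 3*g - 40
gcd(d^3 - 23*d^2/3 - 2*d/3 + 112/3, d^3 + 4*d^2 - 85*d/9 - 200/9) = d - 8/3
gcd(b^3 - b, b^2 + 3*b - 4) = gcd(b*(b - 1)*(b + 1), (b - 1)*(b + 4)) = b - 1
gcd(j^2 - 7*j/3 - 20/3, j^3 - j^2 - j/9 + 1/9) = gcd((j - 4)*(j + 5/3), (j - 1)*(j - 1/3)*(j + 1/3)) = 1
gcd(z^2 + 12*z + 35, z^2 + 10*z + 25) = z + 5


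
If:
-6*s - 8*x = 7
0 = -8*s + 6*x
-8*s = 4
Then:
No Solution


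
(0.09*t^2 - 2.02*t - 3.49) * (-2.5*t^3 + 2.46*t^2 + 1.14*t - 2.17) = -0.225*t^5 + 5.2714*t^4 + 3.8584*t^3 - 11.0835*t^2 + 0.4048*t + 7.5733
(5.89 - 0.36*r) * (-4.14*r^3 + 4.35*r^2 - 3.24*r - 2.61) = 1.4904*r^4 - 25.9506*r^3 + 26.7879*r^2 - 18.144*r - 15.3729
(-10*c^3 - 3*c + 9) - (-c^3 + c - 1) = -9*c^3 - 4*c + 10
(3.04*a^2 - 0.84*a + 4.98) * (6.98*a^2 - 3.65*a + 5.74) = 21.2192*a^4 - 16.9592*a^3 + 55.276*a^2 - 22.9986*a + 28.5852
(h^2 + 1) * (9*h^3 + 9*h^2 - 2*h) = 9*h^5 + 9*h^4 + 7*h^3 + 9*h^2 - 2*h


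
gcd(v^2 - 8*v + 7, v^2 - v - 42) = v - 7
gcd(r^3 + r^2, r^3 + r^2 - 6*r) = r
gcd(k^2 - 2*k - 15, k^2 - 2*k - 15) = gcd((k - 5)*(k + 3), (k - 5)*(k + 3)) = k^2 - 2*k - 15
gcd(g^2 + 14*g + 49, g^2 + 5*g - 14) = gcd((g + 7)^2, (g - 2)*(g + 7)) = g + 7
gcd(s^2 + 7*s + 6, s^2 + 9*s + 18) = s + 6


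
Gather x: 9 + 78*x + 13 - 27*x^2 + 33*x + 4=-27*x^2 + 111*x + 26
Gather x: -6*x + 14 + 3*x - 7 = 7 - 3*x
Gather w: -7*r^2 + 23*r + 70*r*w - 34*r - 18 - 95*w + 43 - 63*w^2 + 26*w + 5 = -7*r^2 - 11*r - 63*w^2 + w*(70*r - 69) + 30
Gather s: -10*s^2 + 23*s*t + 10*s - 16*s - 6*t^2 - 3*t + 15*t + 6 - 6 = -10*s^2 + s*(23*t - 6) - 6*t^2 + 12*t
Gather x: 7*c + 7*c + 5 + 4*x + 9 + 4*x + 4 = 14*c + 8*x + 18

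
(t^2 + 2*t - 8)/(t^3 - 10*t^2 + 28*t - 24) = (t + 4)/(t^2 - 8*t + 12)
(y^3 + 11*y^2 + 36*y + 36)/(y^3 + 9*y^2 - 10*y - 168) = (y^2 + 5*y + 6)/(y^2 + 3*y - 28)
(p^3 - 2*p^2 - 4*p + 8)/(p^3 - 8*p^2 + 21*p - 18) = (p^2 - 4)/(p^2 - 6*p + 9)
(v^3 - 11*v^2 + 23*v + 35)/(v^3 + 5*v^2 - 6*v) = (v^3 - 11*v^2 + 23*v + 35)/(v*(v^2 + 5*v - 6))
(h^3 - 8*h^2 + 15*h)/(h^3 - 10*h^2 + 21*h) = (h - 5)/(h - 7)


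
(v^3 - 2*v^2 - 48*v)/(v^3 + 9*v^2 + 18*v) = (v - 8)/(v + 3)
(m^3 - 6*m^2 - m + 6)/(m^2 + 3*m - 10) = (m^3 - 6*m^2 - m + 6)/(m^2 + 3*m - 10)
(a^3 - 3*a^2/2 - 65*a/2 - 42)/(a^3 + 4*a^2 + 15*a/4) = 2*(a^2 - 3*a - 28)/(a*(2*a + 5))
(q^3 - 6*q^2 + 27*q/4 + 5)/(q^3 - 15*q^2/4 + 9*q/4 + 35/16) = 4*(q - 4)/(4*q - 7)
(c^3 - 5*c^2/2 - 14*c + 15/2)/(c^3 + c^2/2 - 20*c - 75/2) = (2*c - 1)/(2*c + 5)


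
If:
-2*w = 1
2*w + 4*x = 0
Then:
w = -1/2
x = 1/4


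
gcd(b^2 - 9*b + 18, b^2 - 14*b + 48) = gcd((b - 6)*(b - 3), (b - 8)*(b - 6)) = b - 6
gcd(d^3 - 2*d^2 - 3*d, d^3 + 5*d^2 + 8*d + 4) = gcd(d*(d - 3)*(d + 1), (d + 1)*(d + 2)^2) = d + 1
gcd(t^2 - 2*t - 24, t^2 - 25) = 1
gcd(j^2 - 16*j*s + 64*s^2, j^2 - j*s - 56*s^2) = -j + 8*s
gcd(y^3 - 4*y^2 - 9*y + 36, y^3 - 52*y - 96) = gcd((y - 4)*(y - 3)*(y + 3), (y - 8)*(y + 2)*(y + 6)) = 1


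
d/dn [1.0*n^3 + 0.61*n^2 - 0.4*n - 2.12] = 3.0*n^2 + 1.22*n - 0.4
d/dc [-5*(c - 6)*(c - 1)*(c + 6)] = -15*c^2 + 10*c + 180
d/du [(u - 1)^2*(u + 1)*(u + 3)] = 4*u^3 + 6*u^2 - 8*u - 2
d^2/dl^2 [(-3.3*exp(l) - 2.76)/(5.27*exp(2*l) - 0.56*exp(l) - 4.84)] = (-91.65057*exp(4*l) - 316.351776*exp(3*l) - 480.598704*exp(2*l) - 273.516288*exp(l) - 69.823776)*exp(l)/(146.363183*exp(6*l) - 46.658472*exp(5*l) - 398.304492*exp(4*l) + 85.527232*exp(3*l) + 365.805264*exp(2*l) - 39.355008*exp(l) - 113.379904)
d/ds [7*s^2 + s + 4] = 14*s + 1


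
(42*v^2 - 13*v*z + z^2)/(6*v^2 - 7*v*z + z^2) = (-7*v + z)/(-v + z)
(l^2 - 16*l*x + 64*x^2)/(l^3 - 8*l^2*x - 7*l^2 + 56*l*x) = (l - 8*x)/(l*(l - 7))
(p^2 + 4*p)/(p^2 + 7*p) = (p + 4)/(p + 7)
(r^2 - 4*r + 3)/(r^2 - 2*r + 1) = (r - 3)/(r - 1)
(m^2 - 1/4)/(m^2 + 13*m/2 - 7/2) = (m + 1/2)/(m + 7)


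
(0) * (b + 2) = 0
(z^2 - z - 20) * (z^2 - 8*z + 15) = z^4 - 9*z^3 + 3*z^2 + 145*z - 300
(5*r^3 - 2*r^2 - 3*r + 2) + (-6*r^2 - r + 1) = 5*r^3 - 8*r^2 - 4*r + 3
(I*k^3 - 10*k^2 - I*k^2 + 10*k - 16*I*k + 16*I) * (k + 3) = I*k^4 - 10*k^3 + 2*I*k^3 - 20*k^2 - 19*I*k^2 + 30*k - 32*I*k + 48*I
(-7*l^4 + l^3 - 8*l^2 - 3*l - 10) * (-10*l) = 70*l^5 - 10*l^4 + 80*l^3 + 30*l^2 + 100*l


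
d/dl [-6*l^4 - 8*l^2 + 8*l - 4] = -24*l^3 - 16*l + 8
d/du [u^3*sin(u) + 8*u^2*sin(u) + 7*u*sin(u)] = u^3*cos(u) + 3*u^2*sin(u) + 8*u^2*cos(u) + 16*u*sin(u) + 7*u*cos(u) + 7*sin(u)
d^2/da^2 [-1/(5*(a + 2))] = -2/(5*(a + 2)^3)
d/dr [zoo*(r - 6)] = zoo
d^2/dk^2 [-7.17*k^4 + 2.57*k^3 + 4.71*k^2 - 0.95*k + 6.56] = -86.04*k^2 + 15.42*k + 9.42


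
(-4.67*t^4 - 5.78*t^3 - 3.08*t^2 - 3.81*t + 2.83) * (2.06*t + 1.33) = -9.6202*t^5 - 18.1179*t^4 - 14.0322*t^3 - 11.945*t^2 + 0.7625*t + 3.7639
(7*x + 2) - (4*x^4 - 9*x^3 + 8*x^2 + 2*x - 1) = -4*x^4 + 9*x^3 - 8*x^2 + 5*x + 3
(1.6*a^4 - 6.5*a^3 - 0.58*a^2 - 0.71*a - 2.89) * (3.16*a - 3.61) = 5.056*a^5 - 26.316*a^4 + 21.6322*a^3 - 0.1498*a^2 - 6.5693*a + 10.4329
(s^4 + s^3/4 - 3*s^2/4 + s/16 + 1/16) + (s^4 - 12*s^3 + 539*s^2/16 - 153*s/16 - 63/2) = 2*s^4 - 47*s^3/4 + 527*s^2/16 - 19*s/2 - 503/16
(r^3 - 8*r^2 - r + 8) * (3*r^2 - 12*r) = 3*r^5 - 36*r^4 + 93*r^3 + 36*r^2 - 96*r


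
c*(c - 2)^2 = c^3 - 4*c^2 + 4*c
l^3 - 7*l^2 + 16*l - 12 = (l - 3)*(l - 2)^2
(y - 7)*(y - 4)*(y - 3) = y^3 - 14*y^2 + 61*y - 84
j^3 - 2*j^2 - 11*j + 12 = (j - 4)*(j - 1)*(j + 3)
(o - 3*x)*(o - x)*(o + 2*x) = o^3 - 2*o^2*x - 5*o*x^2 + 6*x^3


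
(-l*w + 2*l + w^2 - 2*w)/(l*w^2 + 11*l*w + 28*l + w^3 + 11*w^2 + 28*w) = (-l*w + 2*l + w^2 - 2*w)/(l*w^2 + 11*l*w + 28*l + w^3 + 11*w^2 + 28*w)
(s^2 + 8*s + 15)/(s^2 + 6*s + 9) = (s + 5)/(s + 3)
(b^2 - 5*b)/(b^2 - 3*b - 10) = b/(b + 2)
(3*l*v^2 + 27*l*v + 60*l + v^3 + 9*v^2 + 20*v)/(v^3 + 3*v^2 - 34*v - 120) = (3*l + v)/(v - 6)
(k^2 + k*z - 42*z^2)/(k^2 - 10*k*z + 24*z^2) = (-k - 7*z)/(-k + 4*z)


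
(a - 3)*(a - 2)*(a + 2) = a^3 - 3*a^2 - 4*a + 12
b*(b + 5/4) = b^2 + 5*b/4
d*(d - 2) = d^2 - 2*d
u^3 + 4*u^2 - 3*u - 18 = (u - 2)*(u + 3)^2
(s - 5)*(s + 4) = s^2 - s - 20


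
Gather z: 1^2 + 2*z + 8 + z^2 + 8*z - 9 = z^2 + 10*z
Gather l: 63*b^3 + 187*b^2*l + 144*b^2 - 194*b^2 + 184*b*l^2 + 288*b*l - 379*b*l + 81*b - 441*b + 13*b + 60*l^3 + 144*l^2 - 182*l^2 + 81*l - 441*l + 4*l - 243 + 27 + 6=63*b^3 - 50*b^2 - 347*b + 60*l^3 + l^2*(184*b - 38) + l*(187*b^2 - 91*b - 356) - 210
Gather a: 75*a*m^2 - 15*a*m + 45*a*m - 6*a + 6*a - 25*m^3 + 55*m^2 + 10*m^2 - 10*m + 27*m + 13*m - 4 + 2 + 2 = a*(75*m^2 + 30*m) - 25*m^3 + 65*m^2 + 30*m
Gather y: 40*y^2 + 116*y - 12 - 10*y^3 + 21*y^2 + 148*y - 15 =-10*y^3 + 61*y^2 + 264*y - 27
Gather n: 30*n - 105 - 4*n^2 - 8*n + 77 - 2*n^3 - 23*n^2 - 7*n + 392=-2*n^3 - 27*n^2 + 15*n + 364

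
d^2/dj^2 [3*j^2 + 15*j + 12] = 6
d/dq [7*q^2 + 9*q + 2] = 14*q + 9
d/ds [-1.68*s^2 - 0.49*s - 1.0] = -3.36*s - 0.49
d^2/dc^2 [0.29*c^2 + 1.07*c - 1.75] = 0.580000000000000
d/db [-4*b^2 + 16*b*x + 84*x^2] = -8*b + 16*x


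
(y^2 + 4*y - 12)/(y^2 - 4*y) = (y^2 + 4*y - 12)/(y*(y - 4))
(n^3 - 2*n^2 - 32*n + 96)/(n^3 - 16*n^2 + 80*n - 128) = (n + 6)/(n - 8)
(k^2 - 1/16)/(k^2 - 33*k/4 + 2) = (k + 1/4)/(k - 8)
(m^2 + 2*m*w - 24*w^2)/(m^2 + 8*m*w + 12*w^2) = (m - 4*w)/(m + 2*w)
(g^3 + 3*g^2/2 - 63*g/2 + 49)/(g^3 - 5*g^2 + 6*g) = (2*g^2 + 7*g - 49)/(2*g*(g - 3))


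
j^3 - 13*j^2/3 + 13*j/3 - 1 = (j - 3)*(j - 1)*(j - 1/3)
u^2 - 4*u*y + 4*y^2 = (u - 2*y)^2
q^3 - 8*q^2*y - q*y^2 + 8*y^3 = (q - 8*y)*(q - y)*(q + y)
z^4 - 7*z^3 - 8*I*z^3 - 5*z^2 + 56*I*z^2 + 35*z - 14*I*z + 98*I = (z - 7)*(z - 7*I)*(z - 2*I)*(z + I)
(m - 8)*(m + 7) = m^2 - m - 56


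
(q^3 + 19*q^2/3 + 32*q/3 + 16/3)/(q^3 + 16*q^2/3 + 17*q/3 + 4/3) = (3*q + 4)/(3*q + 1)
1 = 1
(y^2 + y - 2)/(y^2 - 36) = (y^2 + y - 2)/(y^2 - 36)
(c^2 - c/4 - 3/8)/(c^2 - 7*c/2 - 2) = (c - 3/4)/(c - 4)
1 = 1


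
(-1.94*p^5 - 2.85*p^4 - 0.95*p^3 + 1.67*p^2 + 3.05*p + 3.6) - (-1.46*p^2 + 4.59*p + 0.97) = -1.94*p^5 - 2.85*p^4 - 0.95*p^3 + 3.13*p^2 - 1.54*p + 2.63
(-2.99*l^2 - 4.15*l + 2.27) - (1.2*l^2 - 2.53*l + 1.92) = -4.19*l^2 - 1.62*l + 0.35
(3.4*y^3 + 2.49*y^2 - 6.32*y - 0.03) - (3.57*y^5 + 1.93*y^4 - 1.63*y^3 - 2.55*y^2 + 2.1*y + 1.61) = -3.57*y^5 - 1.93*y^4 + 5.03*y^3 + 5.04*y^2 - 8.42*y - 1.64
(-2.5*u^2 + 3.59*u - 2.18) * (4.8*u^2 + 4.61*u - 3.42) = -12.0*u^4 + 5.707*u^3 + 14.6359*u^2 - 22.3276*u + 7.4556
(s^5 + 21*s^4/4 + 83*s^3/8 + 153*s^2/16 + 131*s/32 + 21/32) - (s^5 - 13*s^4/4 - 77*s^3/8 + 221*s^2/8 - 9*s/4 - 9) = 17*s^4/2 + 20*s^3 - 289*s^2/16 + 203*s/32 + 309/32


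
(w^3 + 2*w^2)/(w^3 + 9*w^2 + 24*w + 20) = w^2/(w^2 + 7*w + 10)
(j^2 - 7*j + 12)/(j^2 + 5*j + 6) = (j^2 - 7*j + 12)/(j^2 + 5*j + 6)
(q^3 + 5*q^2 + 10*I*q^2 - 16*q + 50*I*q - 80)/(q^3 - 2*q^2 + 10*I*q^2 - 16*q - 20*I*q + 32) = (q + 5)/(q - 2)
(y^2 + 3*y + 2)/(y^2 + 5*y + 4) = (y + 2)/(y + 4)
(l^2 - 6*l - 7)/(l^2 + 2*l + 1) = (l - 7)/(l + 1)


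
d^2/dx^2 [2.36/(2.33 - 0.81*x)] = -3.096792/(0.81*x - 2.33)^3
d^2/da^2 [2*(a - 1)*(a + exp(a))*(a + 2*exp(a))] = 6*a^2*exp(a) + 16*a*exp(2*a) + 18*a*exp(a) + 12*a - 4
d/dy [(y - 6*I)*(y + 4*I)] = 2*y - 2*I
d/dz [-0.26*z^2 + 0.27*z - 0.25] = 0.27 - 0.52*z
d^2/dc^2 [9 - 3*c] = 0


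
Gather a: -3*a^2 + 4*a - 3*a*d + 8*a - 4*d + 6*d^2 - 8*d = -3*a^2 + a*(12 - 3*d) + 6*d^2 - 12*d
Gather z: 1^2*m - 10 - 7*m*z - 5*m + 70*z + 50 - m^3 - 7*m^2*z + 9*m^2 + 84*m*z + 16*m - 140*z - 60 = -m^3 + 9*m^2 + 12*m + z*(-7*m^2 + 77*m - 70) - 20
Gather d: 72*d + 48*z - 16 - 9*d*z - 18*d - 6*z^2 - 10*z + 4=d*(54 - 9*z) - 6*z^2 + 38*z - 12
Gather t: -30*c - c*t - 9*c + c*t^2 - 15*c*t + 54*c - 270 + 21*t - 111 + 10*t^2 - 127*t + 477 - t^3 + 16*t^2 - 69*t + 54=15*c - t^3 + t^2*(c + 26) + t*(-16*c - 175) + 150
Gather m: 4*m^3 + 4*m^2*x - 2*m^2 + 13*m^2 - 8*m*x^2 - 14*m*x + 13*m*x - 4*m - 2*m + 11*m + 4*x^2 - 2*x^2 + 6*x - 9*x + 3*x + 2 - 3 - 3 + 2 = 4*m^3 + m^2*(4*x + 11) + m*(-8*x^2 - x + 5) + 2*x^2 - 2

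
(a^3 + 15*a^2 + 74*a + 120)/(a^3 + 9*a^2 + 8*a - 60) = (a + 4)/(a - 2)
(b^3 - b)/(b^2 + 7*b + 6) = b*(b - 1)/(b + 6)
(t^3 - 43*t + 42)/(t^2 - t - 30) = (t^2 + 6*t - 7)/(t + 5)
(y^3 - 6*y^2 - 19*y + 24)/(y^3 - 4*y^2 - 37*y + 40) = (y + 3)/(y + 5)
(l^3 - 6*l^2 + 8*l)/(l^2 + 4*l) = (l^2 - 6*l + 8)/(l + 4)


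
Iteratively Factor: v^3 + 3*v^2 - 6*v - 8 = (v + 1)*(v^2 + 2*v - 8) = (v - 2)*(v + 1)*(v + 4)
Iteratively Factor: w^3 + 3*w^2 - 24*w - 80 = (w + 4)*(w^2 - w - 20) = (w + 4)^2*(w - 5)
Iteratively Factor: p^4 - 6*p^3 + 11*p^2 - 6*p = (p - 2)*(p^3 - 4*p^2 + 3*p) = (p - 3)*(p - 2)*(p^2 - p) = p*(p - 3)*(p - 2)*(p - 1)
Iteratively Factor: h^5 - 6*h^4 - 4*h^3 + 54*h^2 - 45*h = (h - 1)*(h^4 - 5*h^3 - 9*h^2 + 45*h) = (h - 5)*(h - 1)*(h^3 - 9*h) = (h - 5)*(h - 1)*(h + 3)*(h^2 - 3*h) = (h - 5)*(h - 3)*(h - 1)*(h + 3)*(h)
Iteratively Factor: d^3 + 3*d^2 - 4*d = (d + 4)*(d^2 - d) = d*(d + 4)*(d - 1)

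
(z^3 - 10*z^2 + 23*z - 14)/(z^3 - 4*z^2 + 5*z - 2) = (z - 7)/(z - 1)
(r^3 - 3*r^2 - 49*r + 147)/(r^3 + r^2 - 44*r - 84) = (r^2 + 4*r - 21)/(r^2 + 8*r + 12)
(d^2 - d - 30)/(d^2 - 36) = (d + 5)/(d + 6)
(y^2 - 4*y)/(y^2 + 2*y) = (y - 4)/(y + 2)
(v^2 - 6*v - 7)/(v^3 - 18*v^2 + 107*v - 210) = (v + 1)/(v^2 - 11*v + 30)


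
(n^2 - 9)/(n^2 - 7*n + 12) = (n + 3)/(n - 4)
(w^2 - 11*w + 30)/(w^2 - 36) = (w - 5)/(w + 6)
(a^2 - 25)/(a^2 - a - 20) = (a + 5)/(a + 4)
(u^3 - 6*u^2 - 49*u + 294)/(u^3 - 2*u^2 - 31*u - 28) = (u^2 + u - 42)/(u^2 + 5*u + 4)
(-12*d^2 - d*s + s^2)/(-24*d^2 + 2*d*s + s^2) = (3*d + s)/(6*d + s)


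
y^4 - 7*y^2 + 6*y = y*(y - 2)*(y - 1)*(y + 3)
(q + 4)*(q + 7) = q^2 + 11*q + 28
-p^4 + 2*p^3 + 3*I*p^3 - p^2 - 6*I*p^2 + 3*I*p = p*(p - 3*I)*(I*p - I)^2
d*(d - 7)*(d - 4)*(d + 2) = d^4 - 9*d^3 + 6*d^2 + 56*d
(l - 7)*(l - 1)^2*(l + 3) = l^4 - 6*l^3 - 12*l^2 + 38*l - 21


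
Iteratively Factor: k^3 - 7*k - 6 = (k + 2)*(k^2 - 2*k - 3) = (k + 1)*(k + 2)*(k - 3)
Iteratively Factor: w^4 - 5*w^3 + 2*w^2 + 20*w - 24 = (w - 2)*(w^3 - 3*w^2 - 4*w + 12) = (w - 2)*(w + 2)*(w^2 - 5*w + 6) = (w - 3)*(w - 2)*(w + 2)*(w - 2)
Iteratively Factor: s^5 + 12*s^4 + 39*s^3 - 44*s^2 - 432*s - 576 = (s + 4)*(s^4 + 8*s^3 + 7*s^2 - 72*s - 144) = (s + 3)*(s + 4)*(s^3 + 5*s^2 - 8*s - 48) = (s - 3)*(s + 3)*(s + 4)*(s^2 + 8*s + 16) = (s - 3)*(s + 3)*(s + 4)^2*(s + 4)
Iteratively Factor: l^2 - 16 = (l - 4)*(l + 4)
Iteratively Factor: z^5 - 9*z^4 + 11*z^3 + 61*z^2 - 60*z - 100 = (z - 5)*(z^4 - 4*z^3 - 9*z^2 + 16*z + 20) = (z - 5)^2*(z^3 + z^2 - 4*z - 4) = (z - 5)^2*(z - 2)*(z^2 + 3*z + 2) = (z - 5)^2*(z - 2)*(z + 1)*(z + 2)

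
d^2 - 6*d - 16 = (d - 8)*(d + 2)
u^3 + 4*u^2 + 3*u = u*(u + 1)*(u + 3)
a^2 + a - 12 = (a - 3)*(a + 4)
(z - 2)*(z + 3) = z^2 + z - 6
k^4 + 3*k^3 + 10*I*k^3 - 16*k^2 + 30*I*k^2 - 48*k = k*(k + 3)*(k + 2*I)*(k + 8*I)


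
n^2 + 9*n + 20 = (n + 4)*(n + 5)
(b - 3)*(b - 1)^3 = b^4 - 6*b^3 + 12*b^2 - 10*b + 3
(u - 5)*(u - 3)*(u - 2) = u^3 - 10*u^2 + 31*u - 30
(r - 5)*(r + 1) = r^2 - 4*r - 5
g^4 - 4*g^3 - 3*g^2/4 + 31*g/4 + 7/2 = (g - 7/2)*(g - 2)*(g + 1/2)*(g + 1)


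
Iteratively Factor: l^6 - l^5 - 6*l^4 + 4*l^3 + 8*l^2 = (l - 2)*(l^5 + l^4 - 4*l^3 - 4*l^2) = (l - 2)^2*(l^4 + 3*l^3 + 2*l^2) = (l - 2)^2*(l + 1)*(l^3 + 2*l^2) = l*(l - 2)^2*(l + 1)*(l^2 + 2*l) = l^2*(l - 2)^2*(l + 1)*(l + 2)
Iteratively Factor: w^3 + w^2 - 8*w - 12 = (w + 2)*(w^2 - w - 6) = (w - 3)*(w + 2)*(w + 2)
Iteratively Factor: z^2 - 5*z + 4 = (z - 4)*(z - 1)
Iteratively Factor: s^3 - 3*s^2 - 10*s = (s)*(s^2 - 3*s - 10) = s*(s - 5)*(s + 2)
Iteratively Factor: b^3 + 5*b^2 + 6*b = (b + 3)*(b^2 + 2*b) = (b + 2)*(b + 3)*(b)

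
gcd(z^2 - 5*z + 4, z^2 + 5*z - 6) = z - 1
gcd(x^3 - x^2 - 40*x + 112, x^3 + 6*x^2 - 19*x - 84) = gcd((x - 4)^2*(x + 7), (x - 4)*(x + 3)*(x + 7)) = x^2 + 3*x - 28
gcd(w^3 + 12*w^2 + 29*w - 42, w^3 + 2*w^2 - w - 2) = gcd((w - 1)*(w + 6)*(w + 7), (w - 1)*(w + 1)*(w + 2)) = w - 1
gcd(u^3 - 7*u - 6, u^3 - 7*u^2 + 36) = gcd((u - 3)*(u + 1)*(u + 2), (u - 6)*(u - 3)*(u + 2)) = u^2 - u - 6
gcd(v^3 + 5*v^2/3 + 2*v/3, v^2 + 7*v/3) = v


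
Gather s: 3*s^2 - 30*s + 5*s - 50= 3*s^2 - 25*s - 50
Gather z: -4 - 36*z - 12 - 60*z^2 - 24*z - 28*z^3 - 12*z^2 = -28*z^3 - 72*z^2 - 60*z - 16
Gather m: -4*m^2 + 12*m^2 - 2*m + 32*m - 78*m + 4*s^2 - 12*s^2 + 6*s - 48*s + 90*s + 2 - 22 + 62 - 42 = 8*m^2 - 48*m - 8*s^2 + 48*s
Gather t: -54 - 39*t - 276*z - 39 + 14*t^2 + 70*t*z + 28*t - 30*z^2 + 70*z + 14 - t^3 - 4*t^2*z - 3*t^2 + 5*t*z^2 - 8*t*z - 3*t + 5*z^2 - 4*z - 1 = -t^3 + t^2*(11 - 4*z) + t*(5*z^2 + 62*z - 14) - 25*z^2 - 210*z - 80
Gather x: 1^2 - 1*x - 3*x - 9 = -4*x - 8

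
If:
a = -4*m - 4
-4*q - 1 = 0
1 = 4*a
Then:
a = 1/4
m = -17/16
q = -1/4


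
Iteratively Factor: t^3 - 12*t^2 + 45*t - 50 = (t - 2)*(t^2 - 10*t + 25) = (t - 5)*(t - 2)*(t - 5)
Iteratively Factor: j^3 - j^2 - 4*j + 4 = (j + 2)*(j^2 - 3*j + 2) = (j - 2)*(j + 2)*(j - 1)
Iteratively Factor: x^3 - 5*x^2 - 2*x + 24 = (x - 4)*(x^2 - x - 6) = (x - 4)*(x - 3)*(x + 2)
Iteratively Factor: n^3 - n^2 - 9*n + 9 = (n + 3)*(n^2 - 4*n + 3) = (n - 3)*(n + 3)*(n - 1)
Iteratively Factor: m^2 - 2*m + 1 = (m - 1)*(m - 1)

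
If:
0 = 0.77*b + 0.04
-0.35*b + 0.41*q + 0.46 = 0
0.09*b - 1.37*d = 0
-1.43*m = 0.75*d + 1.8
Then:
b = -0.05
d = -0.00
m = -1.26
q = -1.17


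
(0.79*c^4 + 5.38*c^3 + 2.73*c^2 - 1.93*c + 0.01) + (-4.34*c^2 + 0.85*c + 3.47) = 0.79*c^4 + 5.38*c^3 - 1.61*c^2 - 1.08*c + 3.48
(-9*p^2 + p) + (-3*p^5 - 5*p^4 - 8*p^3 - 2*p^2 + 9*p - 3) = -3*p^5 - 5*p^4 - 8*p^3 - 11*p^2 + 10*p - 3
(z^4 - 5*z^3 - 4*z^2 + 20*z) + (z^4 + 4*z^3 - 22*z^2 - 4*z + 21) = 2*z^4 - z^3 - 26*z^2 + 16*z + 21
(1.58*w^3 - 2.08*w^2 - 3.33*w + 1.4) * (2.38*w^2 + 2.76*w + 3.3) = 3.7604*w^5 - 0.5896*w^4 - 8.4522*w^3 - 12.7228*w^2 - 7.125*w + 4.62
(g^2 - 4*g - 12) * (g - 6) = g^3 - 10*g^2 + 12*g + 72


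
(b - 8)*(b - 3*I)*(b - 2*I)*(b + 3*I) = b^4 - 8*b^3 - 2*I*b^3 + 9*b^2 + 16*I*b^2 - 72*b - 18*I*b + 144*I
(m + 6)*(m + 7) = m^2 + 13*m + 42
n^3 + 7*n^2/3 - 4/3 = (n - 2/3)*(n + 1)*(n + 2)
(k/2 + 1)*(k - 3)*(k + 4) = k^3/2 + 3*k^2/2 - 5*k - 12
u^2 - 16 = (u - 4)*(u + 4)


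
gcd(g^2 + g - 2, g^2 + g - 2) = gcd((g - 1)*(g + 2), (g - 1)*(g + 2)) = g^2 + g - 2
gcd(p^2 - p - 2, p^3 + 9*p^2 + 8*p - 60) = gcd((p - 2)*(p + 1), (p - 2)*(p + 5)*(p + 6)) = p - 2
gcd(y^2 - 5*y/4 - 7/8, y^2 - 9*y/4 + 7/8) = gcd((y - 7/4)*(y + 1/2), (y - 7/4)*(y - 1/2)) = y - 7/4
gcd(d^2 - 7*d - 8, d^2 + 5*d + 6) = 1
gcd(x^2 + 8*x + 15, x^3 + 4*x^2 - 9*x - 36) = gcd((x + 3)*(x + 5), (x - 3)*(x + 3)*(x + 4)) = x + 3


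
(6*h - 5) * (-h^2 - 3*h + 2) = -6*h^3 - 13*h^2 + 27*h - 10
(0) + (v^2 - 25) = v^2 - 25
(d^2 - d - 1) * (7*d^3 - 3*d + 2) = 7*d^5 - 7*d^4 - 10*d^3 + 5*d^2 + d - 2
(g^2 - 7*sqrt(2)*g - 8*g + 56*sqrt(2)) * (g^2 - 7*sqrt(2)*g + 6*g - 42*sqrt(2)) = g^4 - 14*sqrt(2)*g^3 - 2*g^3 + 28*sqrt(2)*g^2 + 50*g^2 - 196*g + 672*sqrt(2)*g - 4704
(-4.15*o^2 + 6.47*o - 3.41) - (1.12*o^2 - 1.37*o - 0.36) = -5.27*o^2 + 7.84*o - 3.05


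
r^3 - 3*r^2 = r^2*(r - 3)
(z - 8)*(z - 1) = z^2 - 9*z + 8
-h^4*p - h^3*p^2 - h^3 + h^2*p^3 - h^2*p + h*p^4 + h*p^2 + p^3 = (-h + p)*(h + p)^2*(h*p + 1)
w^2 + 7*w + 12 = (w + 3)*(w + 4)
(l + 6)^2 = l^2 + 12*l + 36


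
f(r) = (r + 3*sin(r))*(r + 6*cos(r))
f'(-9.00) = -10.47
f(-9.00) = 148.09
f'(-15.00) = -58.07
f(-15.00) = 331.53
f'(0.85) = 3.45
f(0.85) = 14.93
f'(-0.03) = 23.72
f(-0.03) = -0.72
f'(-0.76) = -3.12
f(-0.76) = -10.15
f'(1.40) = -17.75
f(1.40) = 10.54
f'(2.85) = 2.74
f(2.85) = -10.75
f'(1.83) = -22.63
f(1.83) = 1.38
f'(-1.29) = -27.54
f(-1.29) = -1.56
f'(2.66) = -2.80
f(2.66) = -10.76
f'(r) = (1 - 6*sin(r))*(r + 3*sin(r)) + (r + 6*cos(r))*(3*cos(r) + 1) = -(r + 3*sin(r))*(6*sin(r) - 1) + (r + 6*cos(r))*(3*cos(r) + 1)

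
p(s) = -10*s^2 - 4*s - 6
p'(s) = -20*s - 4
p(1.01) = -20.24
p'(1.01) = -24.20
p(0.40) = -9.20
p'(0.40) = -12.00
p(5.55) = -336.22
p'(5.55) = -115.00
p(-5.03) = -238.89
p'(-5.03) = 96.60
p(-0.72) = -8.30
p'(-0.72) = 10.40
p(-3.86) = -139.56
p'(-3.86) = 73.20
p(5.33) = -311.41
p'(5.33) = -110.60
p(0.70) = -13.70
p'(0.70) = -18.00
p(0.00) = -6.00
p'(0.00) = -4.00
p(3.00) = -108.00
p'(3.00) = -64.00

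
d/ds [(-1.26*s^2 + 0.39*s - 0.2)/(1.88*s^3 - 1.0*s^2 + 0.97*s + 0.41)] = (2.3688*s^4 - 1.4664*s^3 + 0.2958*s^2 - 1.4332*s + 0.3539)/(3.5344*s^6 - 3.76*s^5 + 4.6472*s^4 - 0.3984*s^3 + 0.1209*s^2 + 0.7954*s + 0.1681)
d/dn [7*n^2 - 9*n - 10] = 14*n - 9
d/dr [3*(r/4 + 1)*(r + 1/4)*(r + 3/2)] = 9*r^2/4 + 69*r/8 + 177/32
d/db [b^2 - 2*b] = 2*b - 2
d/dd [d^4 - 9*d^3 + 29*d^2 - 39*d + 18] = 4*d^3 - 27*d^2 + 58*d - 39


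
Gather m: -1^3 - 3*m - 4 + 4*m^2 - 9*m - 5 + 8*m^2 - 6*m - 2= 12*m^2 - 18*m - 12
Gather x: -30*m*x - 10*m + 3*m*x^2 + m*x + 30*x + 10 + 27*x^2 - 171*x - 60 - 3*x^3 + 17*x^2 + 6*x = -10*m - 3*x^3 + x^2*(3*m + 44) + x*(-29*m - 135) - 50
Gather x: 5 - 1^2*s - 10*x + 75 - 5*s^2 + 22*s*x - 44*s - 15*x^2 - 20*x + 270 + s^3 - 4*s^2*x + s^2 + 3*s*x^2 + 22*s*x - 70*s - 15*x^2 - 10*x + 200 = s^3 - 4*s^2 - 115*s + x^2*(3*s - 30) + x*(-4*s^2 + 44*s - 40) + 550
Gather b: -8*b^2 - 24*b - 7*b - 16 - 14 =-8*b^2 - 31*b - 30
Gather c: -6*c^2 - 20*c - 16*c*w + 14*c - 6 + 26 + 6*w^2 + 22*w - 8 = -6*c^2 + c*(-16*w - 6) + 6*w^2 + 22*w + 12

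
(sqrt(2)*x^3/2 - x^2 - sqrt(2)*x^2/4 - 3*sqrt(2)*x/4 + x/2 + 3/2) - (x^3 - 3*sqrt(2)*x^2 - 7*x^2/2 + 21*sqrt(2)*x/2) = -x^3 + sqrt(2)*x^3/2 + 5*x^2/2 + 11*sqrt(2)*x^2/4 - 45*sqrt(2)*x/4 + x/2 + 3/2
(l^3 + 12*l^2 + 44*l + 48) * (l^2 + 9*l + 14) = l^5 + 21*l^4 + 166*l^3 + 612*l^2 + 1048*l + 672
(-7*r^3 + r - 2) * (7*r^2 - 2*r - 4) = -49*r^5 + 14*r^4 + 35*r^3 - 16*r^2 + 8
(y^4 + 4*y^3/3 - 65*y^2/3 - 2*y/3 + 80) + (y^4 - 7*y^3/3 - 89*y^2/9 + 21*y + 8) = 2*y^4 - y^3 - 284*y^2/9 + 61*y/3 + 88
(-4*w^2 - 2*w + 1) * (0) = 0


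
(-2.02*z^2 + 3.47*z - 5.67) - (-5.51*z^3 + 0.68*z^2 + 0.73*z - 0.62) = 5.51*z^3 - 2.7*z^2 + 2.74*z - 5.05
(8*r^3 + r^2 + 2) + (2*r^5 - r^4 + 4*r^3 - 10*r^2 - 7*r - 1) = 2*r^5 - r^4 + 12*r^3 - 9*r^2 - 7*r + 1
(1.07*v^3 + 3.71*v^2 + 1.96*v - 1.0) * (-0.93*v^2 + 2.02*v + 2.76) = -0.9951*v^5 - 1.2889*v^4 + 8.6246*v^3 + 15.1288*v^2 + 3.3896*v - 2.76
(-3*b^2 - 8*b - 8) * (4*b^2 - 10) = -12*b^4 - 32*b^3 - 2*b^2 + 80*b + 80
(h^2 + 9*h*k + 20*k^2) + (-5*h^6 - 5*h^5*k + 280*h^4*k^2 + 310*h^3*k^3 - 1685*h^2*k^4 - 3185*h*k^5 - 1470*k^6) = -5*h^6 - 5*h^5*k + 280*h^4*k^2 + 310*h^3*k^3 - 1685*h^2*k^4 + h^2 - 3185*h*k^5 + 9*h*k - 1470*k^6 + 20*k^2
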